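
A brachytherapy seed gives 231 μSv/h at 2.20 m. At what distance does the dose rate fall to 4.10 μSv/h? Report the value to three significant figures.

16.5 m

Applying the 1/r² law, d₂ = d₁·√(I₁/I₂).
I₁/I₂ = 231/4.10 = 56.34, so d₂ = 2.20 × √56.34 = 16.51 m.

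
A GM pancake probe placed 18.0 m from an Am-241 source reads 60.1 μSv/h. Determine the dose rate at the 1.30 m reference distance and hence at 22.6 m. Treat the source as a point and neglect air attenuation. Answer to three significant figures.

11500 μSv/h; 38.1 μSv/h

Applying the 1/r² law,
At 1.30 m: (18.0/1.30)² = 191.7, so 60.1 × 191.7 = 11520 μSv/h
At 22.6 m: (1.30/22.6)² = 0.003309, so 11520 × 0.003309 = 38.12 μSv/h.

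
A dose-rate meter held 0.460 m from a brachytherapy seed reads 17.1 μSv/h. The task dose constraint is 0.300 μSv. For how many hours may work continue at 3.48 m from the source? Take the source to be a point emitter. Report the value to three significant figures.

1.00 h

Applying the 1/r² law, rate at 3.48 m:
17.1 × (0.460/3.48)² = 17.1 × 0.01747 = 0.2987 μSv/h.
Stay time = 0.300 μSv ÷ 0.2987 μSv/h = 1.004 h.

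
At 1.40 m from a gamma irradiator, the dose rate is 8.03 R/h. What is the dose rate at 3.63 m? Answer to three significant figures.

Applying the 1/r² law, the rate at 3.63 m is
8.03 × (1.40/3.63)² = 8.03 × 0.1487 = 1.194 R/h.

1.19 R/h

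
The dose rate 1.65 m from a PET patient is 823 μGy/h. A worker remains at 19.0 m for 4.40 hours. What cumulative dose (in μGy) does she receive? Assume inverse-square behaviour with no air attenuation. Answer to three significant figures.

27.3 μGy

By the inverse-square law, rate at 19.0 m:
(1.65/19.0)² = 0.007542, so 823 × 0.007542 = 6.207 μGy/h.
Dose = rate × time = 6.207 μGy/h × 4.400 h = 27.31 μGy.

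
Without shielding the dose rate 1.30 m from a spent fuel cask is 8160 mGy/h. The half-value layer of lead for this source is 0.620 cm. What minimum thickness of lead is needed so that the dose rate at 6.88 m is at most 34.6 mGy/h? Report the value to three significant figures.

1.91 cm

At 6.88 m, distance alone gives 8160 × (1.30/6.88)² = 8160 × 0.03570 = 291.3 mGy/h.
Further attenuation needed: 291.3/34.6 = 8.419.
n = log₂(8.419) = 3.074 half-value layers.
Thickness = 3.074 × 0.620 cm = 1.906 cm.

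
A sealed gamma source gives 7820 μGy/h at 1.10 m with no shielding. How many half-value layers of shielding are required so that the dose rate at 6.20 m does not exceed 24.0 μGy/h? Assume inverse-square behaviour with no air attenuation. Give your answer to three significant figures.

At 6.20 m, distance alone gives (1.10/6.20)² = 0.03148, so 7820 × 0.03148 = 246.2 μGy/h.
Further attenuation needed: 246.2/24.0 = 10.26.
n = log₂(10.26) = 3.359 half-value layers.

3.36 half-value layers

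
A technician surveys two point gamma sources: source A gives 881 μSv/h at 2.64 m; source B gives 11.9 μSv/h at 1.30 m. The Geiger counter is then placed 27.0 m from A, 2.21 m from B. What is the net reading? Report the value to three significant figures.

12.5 μSv/h

By superposition, sum each source's inverse-square contribution:
A: 881 × (2.64/27.0)² = 8.423 μSv/h
B: 11.9 × (1.30/2.21)² = 4.118 μSv/h
Total = 8.423 + 4.118 = 12.54 μSv/h.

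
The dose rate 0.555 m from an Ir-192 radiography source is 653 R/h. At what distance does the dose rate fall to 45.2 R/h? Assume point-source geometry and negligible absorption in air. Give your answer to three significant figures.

Intensity scales as (d₁/d₂)², so d₂ = d₁·√(I₁/I₂).
I₁/I₂ = 653/45.2 = 14.45, so d₂ = 0.555 × √14.45 = 2.110 m.

2.11 m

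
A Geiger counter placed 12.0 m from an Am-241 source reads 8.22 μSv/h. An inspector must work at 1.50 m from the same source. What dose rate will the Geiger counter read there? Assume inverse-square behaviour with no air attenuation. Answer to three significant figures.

By the inverse-square law, scaling from 12.0 m to 1.50 m:
(12.0/1.50)² = 64.00, so 8.22 × 64.00 = 526.1 μSv/h.

526 μSv/h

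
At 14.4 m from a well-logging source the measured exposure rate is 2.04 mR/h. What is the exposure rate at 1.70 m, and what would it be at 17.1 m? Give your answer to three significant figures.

Since intensity falls as 1/r²,
At 1.70 m: 2.04 × (14.4/1.70)² = 2.04 × 71.75 = 146.4 mR/h
At 17.1 m: (1.70/17.1)² = 0.009883, so 146.4 × 0.009883 = 1.447 mR/h.

146 mR/h; 1.45 mR/h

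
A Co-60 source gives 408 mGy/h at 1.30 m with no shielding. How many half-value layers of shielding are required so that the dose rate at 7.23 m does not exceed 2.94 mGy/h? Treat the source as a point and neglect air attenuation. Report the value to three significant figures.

At 7.23 m, distance alone gives 408 × (1.30/7.23)² = 408 × 0.03233 = 13.19 mGy/h.
Further attenuation needed: 13.19/2.94 = 4.486.
n = log₂(4.486) = 2.165 half-value layers.

2.17 half-value layers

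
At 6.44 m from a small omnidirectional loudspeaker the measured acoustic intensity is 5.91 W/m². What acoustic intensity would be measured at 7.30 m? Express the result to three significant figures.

4.60 W/m²

Intensity scales as (d₁/d₂)², so scaling from 6.44 m to 7.30 m:
(6.44/7.30)² = 0.7783, so 5.91 × 0.7783 = 4.600 W/m².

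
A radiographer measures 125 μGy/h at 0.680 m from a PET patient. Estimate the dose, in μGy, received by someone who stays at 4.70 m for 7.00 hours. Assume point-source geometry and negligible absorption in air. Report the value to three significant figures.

Since intensity falls as 1/r², rate at 4.70 m:
(0.680/4.70)² = 0.02093, so 125 × 0.02093 = 2.616 μGy/h.
Dose = rate × time = 2.616 μGy/h × 7.000 h = 18.31 μGy.

18.3 μGy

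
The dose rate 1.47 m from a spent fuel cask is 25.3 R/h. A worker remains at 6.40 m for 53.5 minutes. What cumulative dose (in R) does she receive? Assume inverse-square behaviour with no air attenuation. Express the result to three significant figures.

1.19 R

Applying the 1/r² law, rate at 6.40 m:
25.3 × (1.47/6.40)² = 25.3 × 0.05276 = 1.335 R/h.
Dose = rate × time = 1.335 R/h × 0.8917 h = 1.190 R.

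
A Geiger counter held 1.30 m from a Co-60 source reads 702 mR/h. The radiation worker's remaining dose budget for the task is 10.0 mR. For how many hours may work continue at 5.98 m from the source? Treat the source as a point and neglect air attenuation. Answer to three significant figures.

0.301 h

Since intensity falls as 1/r², rate at 5.98 m:
(1.30/5.98)² = 0.04726, so 702 × 0.04726 = 33.18 mR/h.
Stay time = 10.0 mR ÷ 33.18 mR/h = 0.3014 h.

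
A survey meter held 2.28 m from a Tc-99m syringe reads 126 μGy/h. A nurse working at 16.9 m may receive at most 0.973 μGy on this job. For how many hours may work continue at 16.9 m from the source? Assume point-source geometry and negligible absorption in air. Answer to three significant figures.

0.424 h

Using I₁d₁² = I₂d₂², rate at 16.9 m:
(2.28/16.9)² = 0.01820, so 126 × 0.01820 = 2.293 μGy/h.
Stay time = 0.973 μGy ÷ 2.293 μGy/h = 0.4243 h.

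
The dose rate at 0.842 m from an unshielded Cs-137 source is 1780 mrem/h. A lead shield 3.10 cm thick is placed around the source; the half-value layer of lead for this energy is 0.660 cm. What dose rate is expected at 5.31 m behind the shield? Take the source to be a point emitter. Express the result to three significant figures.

1.73 mrem/h

Distance alone: (0.842/5.31)² = 0.02514, so 1780 × 0.02514 = 44.75 mrem/h.
Shield: 3.10/0.660 = 4.697 half-value layers → attenuation 2^(−4.697) = 0.03855.
Combined: 44.75 × 0.03855 = 1.725 mrem/h.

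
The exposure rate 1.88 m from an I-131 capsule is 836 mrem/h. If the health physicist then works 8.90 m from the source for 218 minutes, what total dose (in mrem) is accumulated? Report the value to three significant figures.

136 mrem

By the inverse-square law, rate at 8.90 m:
(1.88/8.90)² = 0.04462, so 836 × 0.04462 = 37.30 mrem/h.
Dose = rate × time = 37.30 mrem/h × 3.633 h = 135.5 mrem.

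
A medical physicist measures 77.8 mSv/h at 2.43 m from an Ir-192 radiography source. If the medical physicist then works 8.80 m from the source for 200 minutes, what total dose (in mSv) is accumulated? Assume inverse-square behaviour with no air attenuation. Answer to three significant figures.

19.8 mSv

Intensity scales as (d₁/d₂)², so rate at 8.80 m:
77.8 × (2.43/8.80)² = 77.8 × 0.07625 = 5.932 mSv/h.
Dose = rate × time = 5.932 mSv/h × 3.333 h = 19.77 mSv.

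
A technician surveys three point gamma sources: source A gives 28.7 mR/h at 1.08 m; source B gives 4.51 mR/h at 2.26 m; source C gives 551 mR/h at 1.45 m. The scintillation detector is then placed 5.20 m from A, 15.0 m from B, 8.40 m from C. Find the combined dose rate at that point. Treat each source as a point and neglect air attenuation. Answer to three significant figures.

Each source contributes Iᵢ·(dᵢ/rᵢ)²; contributions add.
A: 28.7 × (1.08/5.20)² = 1.238 mR/h
B: 4.51 × (2.26/15.0)² = 0.1024 mR/h
C: 551 × (1.45/8.40)² = 16.42 mR/h
Total = 1.238 + 0.1024 + 16.42 = 17.76 mR/h.

17.8 mR/h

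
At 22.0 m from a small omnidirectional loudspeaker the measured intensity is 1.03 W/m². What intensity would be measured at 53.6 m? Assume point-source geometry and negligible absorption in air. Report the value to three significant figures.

0.174 W/m²

Intensity scales as (d₁/d₂)², so scaling from 22.0 m to 53.6 m:
(22.0/53.6)² = 0.1685, so 1.03 × 0.1685 = 0.1736 W/m².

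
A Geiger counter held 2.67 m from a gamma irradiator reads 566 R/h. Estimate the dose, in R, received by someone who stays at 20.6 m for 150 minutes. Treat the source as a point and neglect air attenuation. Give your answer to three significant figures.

Applying the 1/r² law, rate at 20.6 m:
566 × (2.67/20.6)² = 566 × 0.01680 = 9.509 R/h.
Dose = rate × time = 9.509 R/h × 2.500 h = 23.77 R.

23.8 R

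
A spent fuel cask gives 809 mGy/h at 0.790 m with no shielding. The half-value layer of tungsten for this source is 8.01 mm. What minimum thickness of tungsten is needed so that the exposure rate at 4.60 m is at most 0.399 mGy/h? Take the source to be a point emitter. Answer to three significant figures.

47.3 mm

At 4.60 m, distance alone gives (0.790/4.60)² = 0.02949, so 809 × 0.02949 = 23.86 mGy/h.
Further attenuation needed: 23.86/0.399 = 59.80.
n = log₂(59.80) = 5.902 half-value layers.
Thickness = 5.902 × 8.01 mm = 47.28 mm.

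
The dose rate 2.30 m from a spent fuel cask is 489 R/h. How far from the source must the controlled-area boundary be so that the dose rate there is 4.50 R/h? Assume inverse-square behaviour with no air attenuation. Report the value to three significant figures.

24.0 m

Since intensity falls as 1/r², d₂ = d₁·√(I₁/I₂).
I₁/I₂ = 489/4.50 = 108.7, so d₂ = 2.30 × √108.7 = 23.98 m.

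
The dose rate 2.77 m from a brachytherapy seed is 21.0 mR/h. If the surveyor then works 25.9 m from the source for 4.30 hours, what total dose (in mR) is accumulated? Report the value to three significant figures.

1.03 mR

By the inverse-square law, rate at 25.9 m:
(2.77/25.9)² = 0.01144, so 21.0 × 0.01144 = 0.2402 mR/h.
Dose = rate × time = 0.2402 mR/h × 4.300 h = 1.033 mR.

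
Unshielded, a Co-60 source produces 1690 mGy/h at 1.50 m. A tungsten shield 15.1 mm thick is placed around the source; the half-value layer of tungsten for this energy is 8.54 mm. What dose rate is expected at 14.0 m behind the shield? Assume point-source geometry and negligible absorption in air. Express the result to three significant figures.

5.70 mGy/h

Distance alone: (1.50/14.0)² = 0.01148, so 1690 × 0.01148 = 19.40 mGy/h.
Shield: 15.1/8.54 = 1.768 half-value layers → attenuation 2^(−1.768) = 0.2936.
Combined: 19.40 × 0.2936 = 5.696 mGy/h.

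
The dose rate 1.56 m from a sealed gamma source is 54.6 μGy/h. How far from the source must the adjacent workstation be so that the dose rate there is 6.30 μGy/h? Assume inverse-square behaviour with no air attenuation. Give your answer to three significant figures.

By the inverse-square law, d₂ = d₁·√(I₁/I₂).
I₁/I₂ = 54.6/6.30 = 8.667, so d₂ = 1.56 × √8.667 = 4.593 m.

4.59 m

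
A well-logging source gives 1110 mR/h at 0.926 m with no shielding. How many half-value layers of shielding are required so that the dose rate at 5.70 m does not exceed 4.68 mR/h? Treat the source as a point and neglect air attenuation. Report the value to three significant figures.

2.65 half-value layers

At 5.70 m, distance alone gives (0.926/5.70)² = 0.02639, so 1110 × 0.02639 = 29.29 mR/h.
Further attenuation needed: 29.29/4.68 = 6.259.
n = log₂(6.259) = 2.646 half-value layers.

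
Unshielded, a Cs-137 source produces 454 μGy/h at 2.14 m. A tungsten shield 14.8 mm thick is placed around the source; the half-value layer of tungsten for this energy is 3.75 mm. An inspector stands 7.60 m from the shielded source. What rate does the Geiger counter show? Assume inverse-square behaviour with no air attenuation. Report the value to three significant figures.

Distance alone: 454 × (2.14/7.60)² = 454 × 0.07929 = 36.00 μGy/h.
Shield: 14.8/3.75 = 3.947 half-value layers → attenuation 2^(−3.947) = 0.06484.
Combined: 36.00 × 0.06484 = 2.334 μGy/h.

2.33 μGy/h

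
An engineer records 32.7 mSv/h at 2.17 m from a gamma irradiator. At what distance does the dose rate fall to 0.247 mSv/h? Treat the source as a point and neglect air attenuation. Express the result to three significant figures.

25.0 m

Since intensity falls as 1/r², d₂ = d₁·√(I₁/I₂).
I₁/I₂ = 32.7/0.247 = 132.4, so d₂ = 2.17 × √132.4 = 24.97 m.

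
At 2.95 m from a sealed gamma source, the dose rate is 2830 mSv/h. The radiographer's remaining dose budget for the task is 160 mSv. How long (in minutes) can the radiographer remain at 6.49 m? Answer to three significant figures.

Intensity scales as (d₁/d₂)², so rate at 6.49 m:
(2.95/6.49)² = 0.2066, so 2830 × 0.2066 = 584.7 mSv/h.
Stay time = 160 mSv ÷ 584.7 mSv/h = 0.2736 h = 16.42 min.

16.4 min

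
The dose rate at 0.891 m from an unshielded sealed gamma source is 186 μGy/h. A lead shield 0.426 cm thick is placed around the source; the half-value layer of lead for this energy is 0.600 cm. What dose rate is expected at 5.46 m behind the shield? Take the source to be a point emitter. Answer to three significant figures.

Distance alone: (0.891/5.46)² = 0.02663, so 186 × 0.02663 = 4.953 μGy/h.
Shield: 0.426/0.600 = 0.7100 half-value layers → attenuation 2^(−0.7100) = 0.6113.
Combined: 4.953 × 0.6113 = 3.028 μGy/h.

3.03 μGy/h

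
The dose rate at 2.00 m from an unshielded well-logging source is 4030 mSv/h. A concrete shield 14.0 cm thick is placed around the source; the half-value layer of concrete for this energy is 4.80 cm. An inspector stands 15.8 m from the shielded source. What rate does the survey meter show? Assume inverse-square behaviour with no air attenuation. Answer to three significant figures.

Distance alone: 4030 × (2.00/15.8)² = 4030 × 0.01602 = 64.56 mSv/h.
Shield: 14.0/4.80 = 2.917 half-value layers → attenuation 2^(−2.917) = 0.1324.
Combined: 64.56 × 0.1324 = 8.548 mSv/h.

8.55 mSv/h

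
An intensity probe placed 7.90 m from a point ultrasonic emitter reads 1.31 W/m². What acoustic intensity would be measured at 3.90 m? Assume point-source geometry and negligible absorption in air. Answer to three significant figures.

Intensity scales as (d₁/d₂)², so scaling from 7.90 m to 3.90 m:
1.31 × (7.90/3.90)² = 1.31 × 4.103 = 5.375 W/m².

5.38 W/m²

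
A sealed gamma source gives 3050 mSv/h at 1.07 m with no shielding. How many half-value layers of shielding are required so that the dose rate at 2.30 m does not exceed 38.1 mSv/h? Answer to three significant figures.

At 2.30 m, distance alone gives (1.07/2.30)² = 0.2164, so 3050 × 0.2164 = 660.0 mSv/h.
Further attenuation needed: 660.0/38.1 = 17.32.
n = log₂(17.32) = 4.114 half-value layers.

4.11 half-value layers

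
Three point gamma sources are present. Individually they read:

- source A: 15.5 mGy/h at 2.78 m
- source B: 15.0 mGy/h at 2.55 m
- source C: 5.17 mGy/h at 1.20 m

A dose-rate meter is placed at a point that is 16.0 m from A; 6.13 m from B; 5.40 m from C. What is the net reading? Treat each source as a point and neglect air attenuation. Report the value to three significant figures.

3.32 mGy/h

Each source contributes Iᵢ·(dᵢ/rᵢ)²; contributions add.
A: 15.5 × (2.78/16.0)² = 0.4679 mGy/h
B: 15.0 × (2.55/6.13)² = 2.596 mGy/h
C: 5.17 × (1.20/5.40)² = 0.2553 mGy/h
Total = 0.4679 + 2.596 + 0.2553 = 3.319 mGy/h.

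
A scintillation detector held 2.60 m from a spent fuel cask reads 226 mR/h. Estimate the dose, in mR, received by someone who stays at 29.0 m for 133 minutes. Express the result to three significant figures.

4.03 mR

Intensity scales as (d₁/d₂)², so rate at 29.0 m:
(2.60/29.0)² = 0.008038, so 226 × 0.008038 = 1.817 mR/h.
Dose = rate × time = 1.817 mR/h × 2.217 h = 4.028 mR.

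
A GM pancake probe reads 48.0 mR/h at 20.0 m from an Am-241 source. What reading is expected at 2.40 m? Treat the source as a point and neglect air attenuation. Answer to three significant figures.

3330 mR/h

Intensity scales as (d₁/d₂)², so the rate at 2.40 m is
(20.0/2.40)² = 69.44, so 48.0 × 69.44 = 3333 mR/h.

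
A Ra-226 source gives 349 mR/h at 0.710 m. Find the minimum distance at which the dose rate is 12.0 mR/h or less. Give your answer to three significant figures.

3.83 m

By the inverse-square law, d₂ = d₁·√(I₁/I₂).
I₁/I₂ = 349/12.0 = 29.08, so d₂ = 0.710 × √29.08 = 3.829 m.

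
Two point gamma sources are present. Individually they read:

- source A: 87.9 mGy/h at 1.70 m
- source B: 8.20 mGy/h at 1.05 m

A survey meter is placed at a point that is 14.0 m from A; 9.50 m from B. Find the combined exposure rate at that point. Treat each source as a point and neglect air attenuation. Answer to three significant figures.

1.40 mGy/h

Each source contributes Iᵢ·(dᵢ/rᵢ)²; contributions add.
A: 87.9 × (1.70/14.0)² = 1.296 mGy/h
B: 8.20 × (1.05/9.50)² = 0.1002 mGy/h
Total = 1.296 + 0.1002 = 1.396 mGy/h.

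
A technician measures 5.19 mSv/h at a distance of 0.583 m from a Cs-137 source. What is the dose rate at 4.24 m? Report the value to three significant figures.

Intensity scales as (d₁/d₂)², so the rate at 4.24 m is
(0.583/4.24)² = 0.01891, so 5.19 × 0.01891 = 0.09814 mSv/h.

0.0981 mSv/h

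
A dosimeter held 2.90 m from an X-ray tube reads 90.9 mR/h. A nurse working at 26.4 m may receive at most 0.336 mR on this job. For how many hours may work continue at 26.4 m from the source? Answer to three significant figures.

0.306 h

By the inverse-square law, rate at 26.4 m:
(2.90/26.4)² = 0.01207, so 90.9 × 0.01207 = 1.097 mR/h.
Stay time = 0.336 mR ÷ 1.097 mR/h = 0.3063 h.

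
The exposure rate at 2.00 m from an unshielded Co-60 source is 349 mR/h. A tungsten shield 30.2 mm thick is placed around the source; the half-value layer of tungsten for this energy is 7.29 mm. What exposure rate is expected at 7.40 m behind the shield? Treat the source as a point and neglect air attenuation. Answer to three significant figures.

1.44 mR/h

Distance alone: 349 × (2.00/7.40)² = 349 × 0.07305 = 25.49 mR/h.
Shield: 30.2/7.29 = 4.143 half-value layers → attenuation 2^(−4.143) = 0.05660.
Combined: 25.49 × 0.05660 = 1.443 mR/h.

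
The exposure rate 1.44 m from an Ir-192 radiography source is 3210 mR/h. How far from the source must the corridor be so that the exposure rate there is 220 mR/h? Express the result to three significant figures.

5.50 m

Since intensity falls as 1/r², d₂ = d₁·√(I₁/I₂).
I₁/I₂ = 3210/220 = 14.59, so d₂ = 1.44 × √14.59 = 5.500 m.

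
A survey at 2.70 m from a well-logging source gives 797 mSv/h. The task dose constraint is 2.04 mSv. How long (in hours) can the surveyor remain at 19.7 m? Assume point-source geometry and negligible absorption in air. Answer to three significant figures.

Intensity scales as (d₁/d₂)², so rate at 19.7 m:
797 × (2.70/19.7)² = 797 × 0.01878 = 14.97 mSv/h.
Stay time = 2.04 mSv ÷ 14.97 mSv/h = 0.1363 h.

0.136 h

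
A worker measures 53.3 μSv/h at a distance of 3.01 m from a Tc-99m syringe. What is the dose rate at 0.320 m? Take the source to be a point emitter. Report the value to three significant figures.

4720 μSv/h

Using I₁d₁² = I₂d₂², the rate at 0.320 m is
53.3 × (3.01/0.320)² = 53.3 × 88.48 = 4716 μSv/h.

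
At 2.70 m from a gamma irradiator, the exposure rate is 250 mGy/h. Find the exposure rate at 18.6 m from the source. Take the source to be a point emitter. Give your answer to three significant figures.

5.27 mGy/h

Applying the 1/r² law, the rate at 18.6 m is
250 × (2.70/18.6)² = 250 × 0.02107 = 5.267 mGy/h.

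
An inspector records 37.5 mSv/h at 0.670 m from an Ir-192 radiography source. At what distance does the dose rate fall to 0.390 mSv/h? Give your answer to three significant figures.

Using I₁d₁² = I₂d₂², d₂ = d₁·√(I₁/I₂).
I₁/I₂ = 37.5/0.390 = 96.15, so d₂ = 0.670 × √96.15 = 6.570 m.

6.57 m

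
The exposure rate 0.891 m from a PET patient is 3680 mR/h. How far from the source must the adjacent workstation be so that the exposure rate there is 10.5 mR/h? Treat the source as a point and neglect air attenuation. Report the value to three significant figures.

Since intensity falls as 1/r², d₂ = d₁·√(I₁/I₂).
I₁/I₂ = 3680/10.5 = 350.5, so d₂ = 0.891 × √350.5 = 16.68 m.

16.7 m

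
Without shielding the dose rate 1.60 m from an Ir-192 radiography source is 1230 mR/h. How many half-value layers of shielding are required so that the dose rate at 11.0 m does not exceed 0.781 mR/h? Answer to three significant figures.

At 11.0 m, distance alone gives (1.60/11.0)² = 0.02116, so 1230 × 0.02116 = 26.03 mR/h.
Further attenuation needed: 26.03/0.781 = 33.33.
n = log₂(33.33) = 5.059 half-value layers.

5.06 half-value layers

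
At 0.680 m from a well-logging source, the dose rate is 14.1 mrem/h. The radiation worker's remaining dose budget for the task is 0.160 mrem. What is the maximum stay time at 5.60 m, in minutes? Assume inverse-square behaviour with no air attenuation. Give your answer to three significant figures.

46.2 min

Since intensity falls as 1/r², rate at 5.60 m:
14.1 × (0.680/5.60)² = 14.1 × 0.01474 = 0.2078 mrem/h.
Stay time = 0.160 mrem ÷ 0.2078 mrem/h = 0.7700 h = 46.20 min.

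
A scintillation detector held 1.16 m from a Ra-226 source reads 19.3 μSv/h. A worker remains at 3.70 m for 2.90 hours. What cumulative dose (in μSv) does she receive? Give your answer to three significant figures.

By the inverse-square law, rate at 3.70 m:
19.3 × (1.16/3.70)² = 19.3 × 0.09829 = 1.897 μSv/h.
Dose = rate × time = 1.897 μSv/h × 2.900 h = 5.501 μSv.

5.50 μSv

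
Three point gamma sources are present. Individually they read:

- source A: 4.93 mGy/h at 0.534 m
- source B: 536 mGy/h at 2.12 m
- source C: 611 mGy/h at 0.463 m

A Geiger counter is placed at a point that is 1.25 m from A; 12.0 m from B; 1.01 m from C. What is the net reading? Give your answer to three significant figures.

By superposition, sum each source's inverse-square contribution:
A: 4.93 × (0.534/1.25)² = 0.8997 mGy/h
B: 536 × (2.12/12.0)² = 16.73 mGy/h
C: 611 × (0.463/1.01)² = 128.4 mGy/h
Total = 0.8997 + 16.73 + 128.4 = 146.0 mGy/h.

146 mGy/h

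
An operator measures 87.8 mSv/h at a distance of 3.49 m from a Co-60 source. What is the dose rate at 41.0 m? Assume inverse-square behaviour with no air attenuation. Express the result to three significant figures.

Using I₁d₁² = I₂d₂², the rate at 41.0 m is
87.8 × (3.49/41.0)² = 87.8 × 0.007246 = 0.6362 mSv/h.

0.636 mSv/h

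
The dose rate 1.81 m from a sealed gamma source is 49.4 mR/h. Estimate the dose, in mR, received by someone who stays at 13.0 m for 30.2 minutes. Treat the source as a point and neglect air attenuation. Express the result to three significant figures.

0.482 mR

Intensity scales as (d₁/d₂)², so rate at 13.0 m:
(1.81/13.0)² = 0.01939, so 49.4 × 0.01939 = 0.9579 mR/h.
Dose = rate × time = 0.9579 mR/h × 0.5033 h = 0.4821 mR.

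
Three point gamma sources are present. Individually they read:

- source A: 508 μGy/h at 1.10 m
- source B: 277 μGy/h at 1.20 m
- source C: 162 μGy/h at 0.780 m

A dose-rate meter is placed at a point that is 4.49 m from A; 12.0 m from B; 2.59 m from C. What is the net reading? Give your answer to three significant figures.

Each source contributes Iᵢ·(dᵢ/rᵢ)²; contributions add.
A: 508 × (1.10/4.49)² = 30.49 μGy/h
B: 277 × (1.20/12.0)² = 2.770 μGy/h
C: 162 × (0.780/2.59)² = 14.69 μGy/h
Total = 30.49 + 2.770 + 14.69 = 47.95 μGy/h.

48.0 μGy/h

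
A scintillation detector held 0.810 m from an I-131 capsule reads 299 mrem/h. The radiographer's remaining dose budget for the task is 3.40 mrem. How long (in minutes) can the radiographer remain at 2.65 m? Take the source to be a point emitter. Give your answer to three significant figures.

Using I₁d₁² = I₂d₂², rate at 2.65 m:
299 × (0.810/2.65)² = 299 × 0.09343 = 27.94 mrem/h.
Stay time = 3.40 mrem ÷ 27.94 mrem/h = 0.1217 h = 7.302 min.

7.30 min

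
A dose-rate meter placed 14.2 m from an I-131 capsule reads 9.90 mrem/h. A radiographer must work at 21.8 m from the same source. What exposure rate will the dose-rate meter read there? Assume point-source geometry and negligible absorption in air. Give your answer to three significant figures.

4.20 mrem/h

Since intensity falls as 1/r², scaling from 14.2 m to 21.8 m:
9.90 × (14.2/21.8)² = 9.90 × 0.4243 = 4.201 mrem/h.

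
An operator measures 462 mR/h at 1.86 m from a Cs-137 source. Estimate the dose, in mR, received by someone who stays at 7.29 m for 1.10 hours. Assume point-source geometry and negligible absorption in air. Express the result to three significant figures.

Intensity scales as (d₁/d₂)², so rate at 7.29 m:
462 × (1.86/7.29)² = 462 × 0.06510 = 30.08 mR/h.
Dose = rate × time = 30.08 mR/h × 1.100 h = 33.09 mR.

33.1 mR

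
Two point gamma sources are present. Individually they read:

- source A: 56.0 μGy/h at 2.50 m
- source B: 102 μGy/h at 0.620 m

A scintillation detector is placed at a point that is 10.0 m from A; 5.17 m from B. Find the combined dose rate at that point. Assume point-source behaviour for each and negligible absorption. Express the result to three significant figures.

By superposition, sum each source's inverse-square contribution:
A: 56.0 × (2.50/10.0)² = 3.500 μGy/h
B: 102 × (0.620/5.17)² = 1.467 μGy/h
Total = 3.500 + 1.467 = 4.967 μGy/h.

4.97 μGy/h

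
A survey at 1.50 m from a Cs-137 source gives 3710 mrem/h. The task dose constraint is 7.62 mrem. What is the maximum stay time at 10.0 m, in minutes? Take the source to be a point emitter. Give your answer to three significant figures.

Applying the 1/r² law, rate at 10.0 m:
(1.50/10.0)² = 0.02250, so 3710 × 0.02250 = 83.47 mrem/h.
Stay time = 7.62 mrem ÷ 83.47 mrem/h = 0.09129 h = 5.477 min.

5.48 min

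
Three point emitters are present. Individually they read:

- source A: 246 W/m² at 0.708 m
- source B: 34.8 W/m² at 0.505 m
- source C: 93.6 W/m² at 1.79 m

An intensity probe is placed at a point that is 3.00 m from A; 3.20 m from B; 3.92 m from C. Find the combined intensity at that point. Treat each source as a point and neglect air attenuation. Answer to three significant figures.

34.1 W/m²

By superposition, sum each source's inverse-square contribution:
A: 246 × (0.708/3.00)² = 13.70 W/m²
B: 34.8 × (0.505/3.20)² = 0.8667 W/m²
C: 93.6 × (1.79/3.92)² = 19.52 W/m²
Total = 13.70 + 0.8667 + 19.52 = 34.09 W/m².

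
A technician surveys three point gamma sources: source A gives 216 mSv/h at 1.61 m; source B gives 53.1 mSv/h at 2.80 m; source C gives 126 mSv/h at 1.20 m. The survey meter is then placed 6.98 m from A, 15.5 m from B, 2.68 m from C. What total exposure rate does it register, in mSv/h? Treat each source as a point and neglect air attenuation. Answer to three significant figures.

Each source contributes Iᵢ·(dᵢ/rᵢ)²; contributions add.
A: 216 × (1.61/6.98)² = 11.49 mSv/h
B: 53.1 × (2.80/15.5)² = 1.733 mSv/h
C: 126 × (1.20/2.68)² = 25.26 mSv/h
Total = 11.49 + 1.733 + 25.26 = 38.48 mSv/h.

38.5 mSv/h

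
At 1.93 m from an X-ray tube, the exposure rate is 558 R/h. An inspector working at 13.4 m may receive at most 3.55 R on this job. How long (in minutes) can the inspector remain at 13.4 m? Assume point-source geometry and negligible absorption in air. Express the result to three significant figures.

Using I₁d₁² = I₂d₂², rate at 13.4 m:
(1.93/13.4)² = 0.02074, so 558 × 0.02074 = 11.57 R/h.
Stay time = 3.55 R ÷ 11.57 R/h = 0.3068 h = 18.41 min.

18.4 min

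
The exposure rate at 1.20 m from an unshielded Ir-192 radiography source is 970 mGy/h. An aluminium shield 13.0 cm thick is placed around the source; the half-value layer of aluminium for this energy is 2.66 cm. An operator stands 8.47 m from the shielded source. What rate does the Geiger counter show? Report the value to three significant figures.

0.658 mGy/h

Distance alone: 970 × (1.20/8.47)² = 970 × 0.02007 = 19.47 mGy/h.
Shield: 13.0/2.66 = 4.887 half-value layers → attenuation 2^(−4.887) = 0.03380.
Combined: 19.47 × 0.03380 = 0.6581 mGy/h.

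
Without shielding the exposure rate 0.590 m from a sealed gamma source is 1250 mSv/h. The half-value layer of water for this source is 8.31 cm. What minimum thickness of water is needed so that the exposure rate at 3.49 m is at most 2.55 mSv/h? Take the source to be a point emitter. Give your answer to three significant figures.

At 3.49 m, distance alone gives (0.590/3.49)² = 0.02858, so 1250 × 0.02858 = 35.73 mSv/h.
Further attenuation needed: 35.73/2.55 = 14.01.
n = log₂(14.01) = 3.808 half-value layers.
Thickness = 3.808 × 8.31 cm = 31.64 cm.

31.6 cm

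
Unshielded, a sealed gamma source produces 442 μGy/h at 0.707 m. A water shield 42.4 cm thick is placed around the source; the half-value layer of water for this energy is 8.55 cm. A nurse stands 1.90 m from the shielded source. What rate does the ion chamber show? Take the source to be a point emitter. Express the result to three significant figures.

1.97 μGy/h

Distance alone: 442 × (0.707/1.90)² = 442 × 0.1385 = 61.22 μGy/h.
Shield: 42.4/8.55 = 4.959 half-value layers → attenuation 2^(−4.959) = 0.03215.
Combined: 61.22 × 0.03215 = 1.968 μGy/h.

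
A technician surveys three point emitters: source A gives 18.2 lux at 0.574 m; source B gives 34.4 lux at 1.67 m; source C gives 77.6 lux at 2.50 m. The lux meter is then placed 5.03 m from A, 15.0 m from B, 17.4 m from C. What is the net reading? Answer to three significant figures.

2.27 lux

Each source contributes Iᵢ·(dᵢ/rᵢ)²; contributions add.
A: 18.2 × (0.574/5.03)² = 0.2370 lux
B: 34.4 × (1.67/15.0)² = 0.4264 lux
C: 77.6 × (2.50/17.4)² = 1.602 lux
Total = 0.2370 + 0.4264 + 1.602 = 2.265 lux.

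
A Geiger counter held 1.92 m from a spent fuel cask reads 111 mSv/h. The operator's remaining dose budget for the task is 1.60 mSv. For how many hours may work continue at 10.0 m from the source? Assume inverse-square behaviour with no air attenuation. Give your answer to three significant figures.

0.391 h

Intensity scales as (d₁/d₂)², so rate at 10.0 m:
111 × (1.92/10.0)² = 111 × 0.03686 = 4.091 mSv/h.
Stay time = 1.60 mSv ÷ 4.091 mSv/h = 0.3911 h.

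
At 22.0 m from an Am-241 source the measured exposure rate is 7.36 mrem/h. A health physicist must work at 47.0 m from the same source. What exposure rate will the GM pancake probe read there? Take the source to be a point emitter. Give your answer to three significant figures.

Applying the 1/r² law, scaling from 22.0 m to 47.0 m:
(22.0/47.0)² = 0.2191, so 7.36 × 0.2191 = 1.613 mrem/h.

1.61 mrem/h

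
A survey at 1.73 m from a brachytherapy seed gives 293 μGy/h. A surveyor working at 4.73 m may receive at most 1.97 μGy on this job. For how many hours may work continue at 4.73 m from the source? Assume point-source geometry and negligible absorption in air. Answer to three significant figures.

0.0503 h

By the inverse-square law, rate at 4.73 m:
(1.73/4.73)² = 0.1338, so 293 × 0.1338 = 39.20 μGy/h.
Stay time = 1.97 μGy ÷ 39.20 μGy/h = 0.05026 h.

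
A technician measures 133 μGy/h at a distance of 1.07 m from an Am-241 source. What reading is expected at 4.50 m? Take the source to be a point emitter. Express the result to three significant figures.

Applying the 1/r² law, the rate at 4.50 m is
133 × (1.07/4.50)² = 133 × 0.05654 = 7.520 μGy/h.

7.52 μGy/h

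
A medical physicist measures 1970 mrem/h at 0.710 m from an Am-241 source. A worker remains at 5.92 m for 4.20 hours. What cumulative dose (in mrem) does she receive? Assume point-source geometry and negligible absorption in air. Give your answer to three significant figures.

Applying the 1/r² law, rate at 5.92 m:
1970 × (0.710/5.92)² = 1970 × 0.01438 = 28.33 mrem/h.
Dose = rate × time = 28.33 mrem/h × 4.200 h = 119.0 mrem.

119 mrem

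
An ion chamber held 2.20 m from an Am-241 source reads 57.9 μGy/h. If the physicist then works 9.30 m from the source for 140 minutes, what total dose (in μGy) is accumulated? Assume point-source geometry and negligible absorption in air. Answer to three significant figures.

Applying the 1/r² law, rate at 9.30 m:
(2.20/9.30)² = 0.05596, so 57.9 × 0.05596 = 3.240 μGy/h.
Dose = rate × time = 3.240 μGy/h × 2.333 h = 7.559 μGy.

7.56 μGy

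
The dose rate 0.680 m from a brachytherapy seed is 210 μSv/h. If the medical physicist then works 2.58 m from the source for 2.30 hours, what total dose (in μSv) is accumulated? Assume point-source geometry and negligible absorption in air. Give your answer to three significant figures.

Since intensity falls as 1/r², rate at 2.58 m:
(0.680/2.58)² = 0.06947, so 210 × 0.06947 = 14.59 μSv/h.
Dose = rate × time = 14.59 μSv/h × 2.300 h = 33.56 μSv.

33.6 μSv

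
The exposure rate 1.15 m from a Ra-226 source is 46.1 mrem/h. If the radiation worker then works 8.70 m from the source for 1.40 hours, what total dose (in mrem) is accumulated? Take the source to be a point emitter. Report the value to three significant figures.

1.13 mrem

Applying the 1/r² law, rate at 8.70 m:
(1.15/8.70)² = 0.01747, so 46.1 × 0.01747 = 0.8054 mrem/h.
Dose = rate × time = 0.8054 mrem/h × 1.400 h = 1.128 mrem.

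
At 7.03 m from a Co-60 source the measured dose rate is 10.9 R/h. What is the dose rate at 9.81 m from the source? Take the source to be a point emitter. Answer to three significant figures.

Intensity scales as (d₁/d₂)², so scaling from 7.03 m to 9.81 m:
10.9 × (7.03/9.81)² = 10.9 × 0.5135 = 5.597 R/h.

5.60 R/h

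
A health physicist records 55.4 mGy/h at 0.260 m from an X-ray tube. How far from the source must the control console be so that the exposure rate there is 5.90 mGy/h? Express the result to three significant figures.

Using I₁d₁² = I₂d₂², d₂ = d₁·√(I₁/I₂).
I₁/I₂ = 55.4/5.90 = 9.390, so d₂ = 0.260 × √9.390 = 0.7967 m.

0.797 m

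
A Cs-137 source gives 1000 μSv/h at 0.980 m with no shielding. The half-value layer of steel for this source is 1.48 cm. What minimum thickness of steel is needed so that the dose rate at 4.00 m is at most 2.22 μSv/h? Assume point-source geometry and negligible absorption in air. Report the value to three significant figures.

At 4.00 m, distance alone gives (0.980/4.00)² = 0.06002, so 1000 × 0.06002 = 60.02 μSv/h.
Further attenuation needed: 60.02/2.22 = 27.04.
n = log₂(27.04) = 4.757 half-value layers.
Thickness = 4.757 × 1.48 cm = 7.040 cm.

7.04 cm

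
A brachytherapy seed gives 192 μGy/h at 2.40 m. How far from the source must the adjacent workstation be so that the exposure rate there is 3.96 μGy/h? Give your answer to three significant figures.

Intensity scales as (d₁/d₂)², so d₂ = d₁·√(I₁/I₂).
I₁/I₂ = 192/3.96 = 48.48, so d₂ = 2.40 × √48.48 = 16.71 m.

16.7 m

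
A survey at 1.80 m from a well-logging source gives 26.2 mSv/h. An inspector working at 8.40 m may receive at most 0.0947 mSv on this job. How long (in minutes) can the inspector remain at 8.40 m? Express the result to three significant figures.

Applying the 1/r² law, rate at 8.40 m:
26.2 × (1.80/8.40)² = 26.2 × 0.04592 = 1.203 mSv/h.
Stay time = 0.0947 mSv ÷ 1.203 mSv/h = 0.07872 h = 4.723 min.

4.72 min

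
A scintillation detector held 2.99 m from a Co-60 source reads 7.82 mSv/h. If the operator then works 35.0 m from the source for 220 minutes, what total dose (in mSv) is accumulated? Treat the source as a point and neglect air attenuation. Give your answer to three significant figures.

Intensity scales as (d₁/d₂)², so rate at 35.0 m:
7.82 × (2.99/35.0)² = 7.82 × 0.007298 = 0.05707 mSv/h.
Dose = rate × time = 0.05707 mSv/h × 3.667 h = 0.2093 mSv.

0.209 mSv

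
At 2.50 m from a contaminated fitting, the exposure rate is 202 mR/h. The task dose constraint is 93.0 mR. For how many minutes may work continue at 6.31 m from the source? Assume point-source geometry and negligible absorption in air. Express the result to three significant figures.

176 min

Using I₁d₁² = I₂d₂², rate at 6.31 m:
(2.50/6.31)² = 0.1570, so 202 × 0.1570 = 31.71 mR/h.
Stay time = 93.0 mR ÷ 31.71 mR/h = 2.933 h = 176.0 min.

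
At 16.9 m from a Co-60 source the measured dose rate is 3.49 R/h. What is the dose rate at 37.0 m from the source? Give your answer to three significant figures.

0.728 R/h

Using I₁d₁² = I₂d₂², scaling from 16.9 m to 37.0 m:
3.49 × (16.9/37.0)² = 3.49 × 0.2086 = 0.7280 R/h.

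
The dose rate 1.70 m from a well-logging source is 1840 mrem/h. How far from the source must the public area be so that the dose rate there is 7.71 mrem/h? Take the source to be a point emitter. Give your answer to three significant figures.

26.3 m

Intensity scales as (d₁/d₂)², so d₂ = d₁·√(I₁/I₂).
I₁/I₂ = 1840/7.71 = 238.7, so d₂ = 1.70 × √238.7 = 26.26 m.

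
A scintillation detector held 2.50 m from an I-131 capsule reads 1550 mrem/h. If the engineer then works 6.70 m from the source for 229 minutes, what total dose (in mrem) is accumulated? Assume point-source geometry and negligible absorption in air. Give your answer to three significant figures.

824 mrem

Using I₁d₁² = I₂d₂², rate at 6.70 m:
(2.50/6.70)² = 0.1392, so 1550 × 0.1392 = 215.8 mrem/h.
Dose = rate × time = 215.8 mrem/h × 3.817 h = 823.7 mrem.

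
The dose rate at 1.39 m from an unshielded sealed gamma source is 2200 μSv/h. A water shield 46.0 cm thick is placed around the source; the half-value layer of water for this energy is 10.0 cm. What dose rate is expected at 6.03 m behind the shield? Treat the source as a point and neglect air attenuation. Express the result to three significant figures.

Distance alone: 2200 × (1.39/6.03)² = 2200 × 0.05314 = 116.9 μSv/h.
Shield: 46.0/10.0 = 4.600 half-value layers → attenuation 2^(−4.600) = 0.04123.
Combined: 116.9 × 0.04123 = 4.820 μSv/h.

4.82 μSv/h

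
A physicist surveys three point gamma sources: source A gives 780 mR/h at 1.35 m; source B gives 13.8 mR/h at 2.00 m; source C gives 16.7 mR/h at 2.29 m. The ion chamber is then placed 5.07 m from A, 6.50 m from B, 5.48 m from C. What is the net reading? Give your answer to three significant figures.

By superposition, sum each source's inverse-square contribution:
A: 780 × (1.35/5.07)² = 55.30 mR/h
B: 13.8 × (2.00/6.50)² = 1.307 mR/h
C: 16.7 × (2.29/5.48)² = 2.916 mR/h
Total = 55.30 + 1.307 + 2.916 = 59.52 mR/h.

59.5 mR/h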